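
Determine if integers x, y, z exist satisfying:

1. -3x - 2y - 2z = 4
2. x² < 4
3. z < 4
Yes

Take x = 0, y = 0, z = -2. Substituting into each constraint:
  (1) -3(0) - 2(0) - 2(-2) = 4 ✓
  (2) x² = (0)² = 0, and 0 < 4 ✓
  (3) -2 < 4 ✓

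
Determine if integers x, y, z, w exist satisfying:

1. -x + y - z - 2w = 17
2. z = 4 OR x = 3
Yes

Take x = -21, y = 0, z = 4, w = 0. Substituting into each constraint:
  (1) 21 + 0 + (-4) - 2(0) = 17 ✓
  (2) z = 4, target 4 ✓ (first branch holds)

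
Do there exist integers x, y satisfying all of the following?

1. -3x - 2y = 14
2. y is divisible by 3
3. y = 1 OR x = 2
No

The full constraint system is jointly infeasible over the integers. Each constraint and what it forces:

  - -3x - 2y = 14: is a linear equation tying the variables together
  - y is divisible by 3: restricts y to multiples of 3
  - y = 1 OR x = 2: forces a choice: either y = 1 or x = 2

Modular obstruction: writing y = 3y', every remaining term of the linear equation is divisible by 3, so the left side is ≡ 0 (mod 3); but the right side 14 ≡ 2 (mod 3). No integers can satisfy it.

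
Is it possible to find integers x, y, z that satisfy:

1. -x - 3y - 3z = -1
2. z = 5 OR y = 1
Yes

Take x = 1, y = 1, z = -1. Substituting into each constraint:
  (1) (-1) - 3(1) - 3(-1) = -1 ✓
  (2) y = 1, target 1 ✓ (second branch holds)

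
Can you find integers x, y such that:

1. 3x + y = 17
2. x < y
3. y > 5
Yes

Take x = 3, y = 8. Substituting into each constraint:
  (1) 3(3) + 8 = 17 ✓
  (2) 3 < 8 ✓
  (3) 8 > 5 ✓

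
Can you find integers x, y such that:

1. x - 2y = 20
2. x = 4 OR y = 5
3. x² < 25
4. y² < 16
No

A contradictory subset is {x - 2y = 20, x = 4 OR y = 5, y² < 16}. No integer assignment can satisfy these jointly:

  - x - 2y = 20: is a linear equation tying the variables together
  - x = 4 OR y = 5: forces a choice: either x = 4 or y = 5
  - y² < 16: restricts y to |y| ≤ 3

Split on the disjunction (x = 4 OR y = 5):
  • If x = 4: the equation forces y = -8, but y² < 16 requires |y| ≤ 3.
  • If y = 5: this contradicts y² < 16, which requires |y| ≤ 3.
Both branches are infeasible, so the system has no integer solution.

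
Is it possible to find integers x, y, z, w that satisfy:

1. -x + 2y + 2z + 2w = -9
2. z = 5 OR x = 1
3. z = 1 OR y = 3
Yes

Take x = -1, y = 3, z = 5, w = -13. Substituting into each constraint:
  (1) 1 + 2(3) + 2(5) + 2(-13) = -9 ✓
  (2) z = 5, target 5 ✓ (first branch holds)
  (3) y = 3, target 3 ✓ (second branch holds)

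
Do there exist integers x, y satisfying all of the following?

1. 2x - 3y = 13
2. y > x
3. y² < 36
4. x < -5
No

A contradictory subset is {2x - 3y = 13, y > x, y² < 36}. No integer assignment can satisfy these jointly:

  - 2x - 3y = 13: is a linear equation tying the variables together
  - y > x: bounds one variable relative to another variable
  - y² < 36: restricts y to |y| ≤ 5

The bounds confine y to {-5, -4, -3, -2, -1, 0, 1, 2, 3, 4, 5}. For each value, substitute into the equation:
  • y = -5: the equation forces x = -1, but y > x fails since -5 ≤ -1.
  • y = -4: the equation gives 2x = 1, so x would not be an integer.
  • y = -3: the equation forces x = 2, but y > x fails since -3 ≤ 2.
  • y = -2: the equation gives 2x = 7, so x would not be an integer.
  • y = -1: the equation forces x = 5, but y > x fails since -1 ≤ 5.
  • y = 0: the equation gives 2x = 13, so x would not be an integer.
  • y = 1: the equation forces x = 8, but y > x fails since 1 ≤ 8.
  • y = 2: the equation gives 2x = 19, so x would not be an integer.
  • y = 3: the equation forces x = 11, but y > x fails since 3 ≤ 11.
  • y = 4: the equation gives 2x = 25, so x would not be an integer.
  • y = 5: the equation forces x = 14, but y > x fails since 5 ≤ 14.
Every case fails, so no integer solution exists.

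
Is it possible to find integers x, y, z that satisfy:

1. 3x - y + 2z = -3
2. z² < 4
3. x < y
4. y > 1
Yes

Take x = 0, y = 3, z = 0. Substituting into each constraint:
  (1) 3(0) + (-3) + 2(0) = -3 ✓
  (2) z² = (0)² = 0, and 0 < 4 ✓
  (3) 0 < 3 ✓
  (4) 3 > 1 ✓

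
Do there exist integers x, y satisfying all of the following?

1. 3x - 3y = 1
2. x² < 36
No

Even the single constraint (3x - 3y = 1) is infeasible over the integers.

  - 3x - 3y = 1: every term on the left is divisible by 3, so the LHS ≡ 0 (mod 3), but the RHS 1 is not — no integer solution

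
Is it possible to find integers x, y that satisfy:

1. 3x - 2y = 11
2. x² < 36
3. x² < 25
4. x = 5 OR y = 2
No

A contradictory subset is {3x - 2y = 11, x² < 25, x = 5 OR y = 2}. No integer assignment can satisfy these jointly:

  - 3x - 2y = 11: is a linear equation tying the variables together
  - x² < 25: restricts x to |x| ≤ 4
  - x = 5 OR y = 2: forces a choice: either x = 5 or y = 2

Split on the disjunction (x = 5 OR y = 2):
  • If x = 5: this contradicts x² < 25, which requires |x| ≤ 4.
  • If y = 2: the equation forces x = 5, but x² < 25 requires |x| ≤ 4.
Both branches are infeasible, so the system has no integer solution.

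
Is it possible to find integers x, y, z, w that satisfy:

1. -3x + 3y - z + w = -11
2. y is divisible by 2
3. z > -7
Yes

Take x = 0, y = 0, z = 11, w = 0. Substituting into each constraint:
  (1) -3(0) + 3(0) + (-11) + 0 = -11 ✓
  (2) 0 = 2 × 0, remainder 0 ✓
  (3) 11 > -7 ✓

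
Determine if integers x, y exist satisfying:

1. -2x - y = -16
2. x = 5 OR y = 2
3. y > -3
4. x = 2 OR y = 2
Yes

Take x = 7, y = 2. Substituting into each constraint:
  (1) -2(7) + (-2) = -16 ✓
  (2) y = 2, target 2 ✓ (second branch holds)
  (3) 2 > -3 ✓
  (4) y = 2, target 2 ✓ (second branch holds)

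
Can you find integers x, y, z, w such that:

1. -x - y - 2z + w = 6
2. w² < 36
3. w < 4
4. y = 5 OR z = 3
Yes

Take x = -11, y = 5, z = 0, w = 0. Substituting into each constraint:
  (1) 11 + (-5) - 2(0) + 0 = 6 ✓
  (2) w² = (0)² = 0, and 0 < 36 ✓
  (3) 0 < 4 ✓
  (4) y = 5, target 5 ✓ (first branch holds)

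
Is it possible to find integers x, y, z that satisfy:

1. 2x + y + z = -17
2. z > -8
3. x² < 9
Yes

Take x = 0, y = -17, z = 0. Substituting into each constraint:
  (1) 2(0) + (-17) + 0 = -17 ✓
  (2) 0 > -8 ✓
  (3) x² = (0)² = 0, and 0 < 9 ✓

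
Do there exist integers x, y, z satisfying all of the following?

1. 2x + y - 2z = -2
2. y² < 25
Yes

Take x = -1, y = 0, z = 0. Substituting into each constraint:
  (1) 2(-1) + 0 - 2(0) = -2 ✓
  (2) y² = (0)² = 0, and 0 < 25 ✓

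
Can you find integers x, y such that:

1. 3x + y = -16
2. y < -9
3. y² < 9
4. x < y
No

A contradictory subset is {3x + y = -16, y < -9, x < y}. No integer assignment can satisfy these jointly:

  - 3x + y = -16: is a linear equation tying the variables together
  - y < -9: bounds one variable relative to a constant
  - x < y: bounds one variable relative to another variable

Propagating the comparison: x < y and y ≤ -10 give x ≤ -11. Range argument: with x ∈ [−∞, -11], y ∈ [−∞, -10], the left side of the equation is at most -43, but the right side is -16 > -43. No integer solution exists.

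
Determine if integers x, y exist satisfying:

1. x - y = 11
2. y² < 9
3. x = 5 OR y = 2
Yes

Take x = 13, y = 2. Substituting into each constraint:
  (1) 13 + (-2) = 11 ✓
  (2) y² = (2)² = 4, and 4 < 9 ✓
  (3) y = 2, target 2 ✓ (second branch holds)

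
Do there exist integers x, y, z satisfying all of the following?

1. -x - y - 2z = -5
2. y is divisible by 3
Yes

Take x = 5, y = 0, z = 0. Substituting into each constraint:
  (1) (-5) + 0 - 2(0) = -5 ✓
  (2) 0 = 3 × 0, remainder 0 ✓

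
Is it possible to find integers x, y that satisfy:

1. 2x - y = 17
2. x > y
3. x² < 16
Yes

Take x = 0, y = -17. Substituting into each constraint:
  (1) 2(0) + 17 = 17 ✓
  (2) 0 > -17 ✓
  (3) x² = (0)² = 0, and 0 < 16 ✓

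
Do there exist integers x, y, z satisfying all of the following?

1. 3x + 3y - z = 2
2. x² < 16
Yes

Take x = 1, y = 0, z = 1. Substituting into each constraint:
  (1) 3(1) + 3(0) + (-1) = 2 ✓
  (2) x² = (1)² = 1, and 1 < 16 ✓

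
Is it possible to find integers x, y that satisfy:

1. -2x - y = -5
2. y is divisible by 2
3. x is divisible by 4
No

A contradictory subset is {-2x - y = -5, y is divisible by 2}. No integer assignment can satisfy these jointly:

  - -2x - y = -5: is a linear equation tying the variables together
  - y is divisible by 2: restricts y to multiples of 2

Modular obstruction: writing y = 2y', every remaining term of the linear equation is divisible by 2, so the left side is ≡ 0 (mod 2); but the right side -5 ≡ 1 (mod 2). No integers can satisfy it.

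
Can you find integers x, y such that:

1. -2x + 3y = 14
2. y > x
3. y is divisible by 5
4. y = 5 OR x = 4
No

A contradictory subset is {-2x + 3y = 14, y = 5 OR x = 4}. No integer assignment can satisfy these jointly:

  - -2x + 3y = 14: is a linear equation tying the variables together
  - y = 5 OR x = 4: forces a choice: either y = 5 or x = 4

Split on the disjunction (y = 5 OR x = 4):
  • If y = 5: with y = 5, every remaining term of the linear equation is divisible by 2, so the left side is ≡ 0 (mod 2); but the right side -1 ≡ 1 (mod 2). No integers can satisfy it.
  • If x = 4: with x = 4, every remaining term of the linear equation is divisible by 3, so the left side is ≡ 0 (mod 3); but the right side 22 ≡ 1 (mod 3). No integers can satisfy it.
Both branches are infeasible, so the system has no integer solution.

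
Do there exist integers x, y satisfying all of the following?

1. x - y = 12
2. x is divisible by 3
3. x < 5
Yes

Take x = 0, y = -12. Substituting into each constraint:
  (1) 0 + 12 = 12 ✓
  (2) 0 = 3 × 0, remainder 0 ✓
  (3) 0 < 5 ✓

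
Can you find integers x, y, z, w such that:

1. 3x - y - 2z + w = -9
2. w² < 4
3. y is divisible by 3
Yes

Take x = -3, y = 0, z = 0, w = 0. Substituting into each constraint:
  (1) 3(-3) + 0 - 2(0) + 0 = -9 ✓
  (2) w² = (0)² = 0, and 0 < 4 ✓
  (3) 0 = 3 × 0, remainder 0 ✓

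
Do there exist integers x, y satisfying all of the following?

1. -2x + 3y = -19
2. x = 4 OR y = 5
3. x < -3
No

The full constraint system is jointly infeasible over the integers. Each constraint and what it forces:

  - -2x + 3y = -19: is a linear equation tying the variables together
  - x = 4 OR y = 5: forces a choice: either x = 4 or y = 5
  - x < -3: bounds one variable relative to a constant

Split on the disjunction (x = 4 OR y = 5):
  • If x = 4: this contradicts the bound x ≤ -4.
  • If y = 5: the equation forces x = 17, which contradicts the bound x ≤ -4.
Both branches are infeasible, so the system has no integer solution.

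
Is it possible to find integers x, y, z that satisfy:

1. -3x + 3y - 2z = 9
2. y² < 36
Yes

Take x = -3, y = 0, z = 0. Substituting into each constraint:
  (1) -3(-3) + 3(0) - 2(0) = 9 ✓
  (2) y² = (0)² = 0, and 0 < 36 ✓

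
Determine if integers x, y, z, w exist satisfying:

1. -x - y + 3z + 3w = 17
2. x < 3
Yes

Take x = 1, y = 0, z = 0, w = 6. Substituting into each constraint:
  (1) (-1) + 0 + 3(0) + 3(6) = 17 ✓
  (2) 1 < 3 ✓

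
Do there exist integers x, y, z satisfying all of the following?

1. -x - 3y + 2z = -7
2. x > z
Yes

Take x = 1, y = 2, z = 0. Substituting into each constraint:
  (1) (-1) - 3(2) + 2(0) = -7 ✓
  (2) 1 > 0 ✓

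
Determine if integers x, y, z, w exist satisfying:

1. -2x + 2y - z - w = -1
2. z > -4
Yes

Take x = 0, y = 0, z = 0, w = 1. Substituting into each constraint:
  (1) -2(0) + 2(0) + 0 + (-1) = -1 ✓
  (2) 0 > -4 ✓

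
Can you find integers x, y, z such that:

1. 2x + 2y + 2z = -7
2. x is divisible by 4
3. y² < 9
No

Even the single constraint (2x + 2y + 2z = -7) is infeasible over the integers.

  - 2x + 2y + 2z = -7: every term on the left is divisible by 2, so the LHS ≡ 0 (mod 2), but the RHS -7 is not — no integer solution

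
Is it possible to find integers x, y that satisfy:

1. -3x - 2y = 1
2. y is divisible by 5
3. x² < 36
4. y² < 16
No

The full constraint system is jointly infeasible over the integers. Each constraint and what it forces:

  - -3x - 2y = 1: is a linear equation tying the variables together
  - y is divisible by 5: restricts y to multiples of 5
  - x² < 36: restricts x to |x| ≤ 5
  - y² < 16: restricts y to |y| ≤ 3

The quadratic bounds confine the variables to a finite set (x ∈ {-5, …, 5}, y ∈ {-3, …, 3}); checking each of the 77 combinations against the remaining constraints yields no solution.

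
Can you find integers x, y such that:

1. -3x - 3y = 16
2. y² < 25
No

Even the single constraint (-3x - 3y = 16) is infeasible over the integers.

  - -3x - 3y = 16: every term on the left is divisible by 3, so the LHS ≡ 0 (mod 3), but the RHS 16 is not — no integer solution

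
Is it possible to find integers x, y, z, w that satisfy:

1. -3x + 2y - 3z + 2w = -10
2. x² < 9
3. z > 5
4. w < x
Yes

Take x = 1, y = 7, z = 7, w = 0. Substituting into each constraint:
  (1) -3(1) + 2(7) - 3(7) + 2(0) = -10 ✓
  (2) x² = (1)² = 1, and 1 < 9 ✓
  (3) 7 > 5 ✓
  (4) 0 < 1 ✓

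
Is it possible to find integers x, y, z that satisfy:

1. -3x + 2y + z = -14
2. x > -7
Yes

Take x = 0, y = -7, z = 0. Substituting into each constraint:
  (1) -3(0) + 2(-7) + 0 = -14 ✓
  (2) 0 > -7 ✓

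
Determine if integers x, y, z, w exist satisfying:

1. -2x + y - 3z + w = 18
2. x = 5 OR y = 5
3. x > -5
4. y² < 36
Yes

Take x = 0, y = 5, z = -5, w = -2. Substituting into each constraint:
  (1) -2(0) + 5 - 3(-5) + (-2) = 18 ✓
  (2) y = 5, target 5 ✓ (second branch holds)
  (3) 0 > -5 ✓
  (4) y² = (5)² = 25, and 25 < 36 ✓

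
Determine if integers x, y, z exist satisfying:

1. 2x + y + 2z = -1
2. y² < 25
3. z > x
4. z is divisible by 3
Yes

Take x = -1, y = 1, z = 0. Substituting into each constraint:
  (1) 2(-1) + 1 + 2(0) = -1 ✓
  (2) y² = (1)² = 1, and 1 < 25 ✓
  (3) 0 > -1 ✓
  (4) 0 = 3 × 0, remainder 0 ✓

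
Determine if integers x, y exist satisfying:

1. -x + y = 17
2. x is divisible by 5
Yes

Take x = 0, y = 17. Substituting into each constraint:
  (1) 0 + 17 = 17 ✓
  (2) 0 = 5 × 0, remainder 0 ✓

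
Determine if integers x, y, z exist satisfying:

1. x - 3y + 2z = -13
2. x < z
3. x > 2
Yes

Take x = 3, y = 8, z = 4. Substituting into each constraint:
  (1) 3 - 3(8) + 2(4) = -13 ✓
  (2) 3 < 4 ✓
  (3) 3 > 2 ✓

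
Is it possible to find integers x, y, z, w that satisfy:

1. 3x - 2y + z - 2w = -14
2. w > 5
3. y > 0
Yes

Take x = 0, y = 1, z = 0, w = 6. Substituting into each constraint:
  (1) 3(0) - 2(1) + 0 - 2(6) = -14 ✓
  (2) 6 > 5 ✓
  (3) 1 > 0 ✓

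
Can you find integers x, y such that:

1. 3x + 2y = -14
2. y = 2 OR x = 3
Yes

Take x = -6, y = 2. Substituting into each constraint:
  (1) 3(-6) + 2(2) = -14 ✓
  (2) y = 2, target 2 ✓ (first branch holds)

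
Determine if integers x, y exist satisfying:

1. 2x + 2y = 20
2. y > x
Yes

Take x = 4, y = 6. Substituting into each constraint:
  (1) 2(4) + 2(6) = 20 ✓
  (2) 6 > 4 ✓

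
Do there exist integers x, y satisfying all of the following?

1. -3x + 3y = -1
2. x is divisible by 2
No

Even the single constraint (-3x + 3y = -1) is infeasible over the integers.

  - -3x + 3y = -1: every term on the left is divisible by 3, so the LHS ≡ 0 (mod 3), but the RHS -1 is not — no integer solution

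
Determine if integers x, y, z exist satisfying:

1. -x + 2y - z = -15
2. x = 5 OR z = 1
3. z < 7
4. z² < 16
Yes

Take x = 14, y = 0, z = 1. Substituting into each constraint:
  (1) (-14) + 2(0) + (-1) = -15 ✓
  (2) z = 1, target 1 ✓ (second branch holds)
  (3) 1 < 7 ✓
  (4) z² = (1)² = 1, and 1 < 16 ✓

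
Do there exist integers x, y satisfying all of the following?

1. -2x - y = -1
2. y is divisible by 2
No

The full constraint system is jointly infeasible over the integers. Each constraint and what it forces:

  - -2x - y = -1: is a linear equation tying the variables together
  - y is divisible by 2: restricts y to multiples of 2

Modular obstruction: writing y = 2y', every remaining term of the linear equation is divisible by 2, so the left side is ≡ 0 (mod 2); but the right side -1 ≡ 1 (mod 2). No integers can satisfy it.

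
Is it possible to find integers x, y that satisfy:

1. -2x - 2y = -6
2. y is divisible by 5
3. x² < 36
Yes

Take x = 3, y = 0. Substituting into each constraint:
  (1) -2(3) - 2(0) = -6 ✓
  (2) 0 = 5 × 0, remainder 0 ✓
  (3) x² = (3)² = 9, and 9 < 36 ✓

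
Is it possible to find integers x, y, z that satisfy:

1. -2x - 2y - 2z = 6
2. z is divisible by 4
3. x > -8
Yes

Take x = -3, y = 0, z = 0. Substituting into each constraint:
  (1) -2(-3) - 2(0) - 2(0) = 6 ✓
  (2) 0 = 4 × 0, remainder 0 ✓
  (3) -3 > -8 ✓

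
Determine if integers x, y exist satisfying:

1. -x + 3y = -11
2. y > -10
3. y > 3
Yes

Take x = 23, y = 4. Substituting into each constraint:
  (1) (-23) + 3(4) = -11 ✓
  (2) 4 > -10 ✓
  (3) 4 > 3 ✓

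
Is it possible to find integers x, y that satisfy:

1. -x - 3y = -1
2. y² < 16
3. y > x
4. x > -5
Yes

Take x = -2, y = 1. Substituting into each constraint:
  (1) 2 - 3(1) = -1 ✓
  (2) y² = (1)² = 1, and 1 < 16 ✓
  (3) 1 > -2 ✓
  (4) -2 > -5 ✓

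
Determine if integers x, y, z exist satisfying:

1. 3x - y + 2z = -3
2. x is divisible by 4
Yes

Take x = 0, y = 1, z = -1. Substituting into each constraint:
  (1) 3(0) + (-1) + 2(-1) = -3 ✓
  (2) 0 = 4 × 0, remainder 0 ✓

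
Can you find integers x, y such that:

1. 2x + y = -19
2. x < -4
Yes

Take x = -5, y = -9. Substituting into each constraint:
  (1) 2(-5) + (-9) = -19 ✓
  (2) -5 < -4 ✓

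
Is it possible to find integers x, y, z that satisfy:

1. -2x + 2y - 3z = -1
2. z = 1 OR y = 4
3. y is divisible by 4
Yes

Take x = 6, y = 4, z = -1. Substituting into each constraint:
  (1) -2(6) + 2(4) - 3(-1) = -1 ✓
  (2) y = 4, target 4 ✓ (second branch holds)
  (3) 4 = 4 × 1, remainder 0 ✓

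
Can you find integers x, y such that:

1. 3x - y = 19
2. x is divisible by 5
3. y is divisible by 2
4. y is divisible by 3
No

A contradictory subset is {3x - y = 19, y is divisible by 3}. No integer assignment can satisfy these jointly:

  - 3x - y = 19: is a linear equation tying the variables together
  - y is divisible by 3: restricts y to multiples of 3

Modular obstruction: writing y = 3y', every remaining term of the linear equation is divisible by 3, so the left side is ≡ 0 (mod 3); but the right side 19 ≡ 1 (mod 3). No integers can satisfy it.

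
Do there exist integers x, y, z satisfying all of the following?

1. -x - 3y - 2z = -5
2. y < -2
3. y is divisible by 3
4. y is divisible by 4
Yes

Take x = 41, y = -12, z = 0. Substituting into each constraint:
  (1) (-41) - 3(-12) - 2(0) = -5 ✓
  (2) -12 < -2 ✓
  (3) -12 = 3 × -4, remainder 0 ✓
  (4) -12 = 4 × -3, remainder 0 ✓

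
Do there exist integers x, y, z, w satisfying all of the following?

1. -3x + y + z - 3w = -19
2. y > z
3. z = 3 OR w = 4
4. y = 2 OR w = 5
Yes

Take x = 3, y = 2, z = 0, w = 4. Substituting into each constraint:
  (1) -3(3) + 2 + 0 - 3(4) = -19 ✓
  (2) 2 > 0 ✓
  (3) w = 4, target 4 ✓ (second branch holds)
  (4) y = 2, target 2 ✓ (first branch holds)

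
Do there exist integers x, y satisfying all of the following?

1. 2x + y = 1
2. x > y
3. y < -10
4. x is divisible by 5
Yes

Take x = 10, y = -19. Substituting into each constraint:
  (1) 2(10) + (-19) = 1 ✓
  (2) 10 > -19 ✓
  (3) -19 < -10 ✓
  (4) 10 = 5 × 2, remainder 0 ✓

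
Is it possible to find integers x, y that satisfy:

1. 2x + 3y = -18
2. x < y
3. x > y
No

A contradictory subset is {x < y, x > y}. No integer assignment can satisfy these jointly:

  - x < y: bounds one variable relative to another variable
  - x > y: bounds one variable relative to another variable

Direct contradiction: y > x and x > y cannot both hold.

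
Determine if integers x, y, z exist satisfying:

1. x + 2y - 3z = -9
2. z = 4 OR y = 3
Yes

Take x = 3, y = 0, z = 4. Substituting into each constraint:
  (1) 3 + 2(0) - 3(4) = -9 ✓
  (2) z = 4, target 4 ✓ (first branch holds)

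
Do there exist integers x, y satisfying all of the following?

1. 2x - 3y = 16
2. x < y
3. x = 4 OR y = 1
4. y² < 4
No

A contradictory subset is {2x - 3y = 16, x < y, x = 4 OR y = 1}. No integer assignment can satisfy these jointly:

  - 2x - 3y = 16: is a linear equation tying the variables together
  - x < y: bounds one variable relative to another variable
  - x = 4 OR y = 1: forces a choice: either x = 4 or y = 1

Split on the disjunction (x = 4 OR y = 1):
  • If x = 4: with x = 4, every remaining term of the linear equation is divisible by 3, so the left side is ≡ 0 (mod 3); but the right side 8 ≡ 2 (mod 3). No integers can satisfy it.
  • If y = 1: with y = 1, every remaining term of the linear equation is divisible by 2, so the left side is ≡ 0 (mod 2); but the right side 19 ≡ 1 (mod 2). No integers can satisfy it.
Both branches are infeasible, so the system has no integer solution.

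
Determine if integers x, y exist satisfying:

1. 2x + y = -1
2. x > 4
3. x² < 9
No

A contradictory subset is {x > 4, x² < 9}. No integer assignment can satisfy these jointly:

  - x > 4: bounds one variable relative to a constant
  - x² < 9: restricts x to |x| ≤ 2

Direct contradiction: the bounds on x require x ≥ 5 and x ≤ 2 simultaneously, which is empty.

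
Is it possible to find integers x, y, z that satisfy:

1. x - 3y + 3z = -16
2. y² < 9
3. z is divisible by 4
Yes

Take x = -10, y = 2, z = 0. Substituting into each constraint:
  (1) (-10) - 3(2) + 3(0) = -16 ✓
  (2) y² = (2)² = 4, and 4 < 9 ✓
  (3) 0 = 4 × 0, remainder 0 ✓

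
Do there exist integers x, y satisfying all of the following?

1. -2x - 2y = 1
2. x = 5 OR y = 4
No

Even the single constraint (-2x - 2y = 1) is infeasible over the integers.

  - -2x - 2y = 1: every term on the left is divisible by 2, so the LHS ≡ 0 (mod 2), but the RHS 1 is not — no integer solution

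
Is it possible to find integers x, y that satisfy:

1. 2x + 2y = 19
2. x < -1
No

Even the single constraint (2x + 2y = 19) is infeasible over the integers.

  - 2x + 2y = 19: every term on the left is divisible by 2, so the LHS ≡ 0 (mod 2), but the RHS 19 is not — no integer solution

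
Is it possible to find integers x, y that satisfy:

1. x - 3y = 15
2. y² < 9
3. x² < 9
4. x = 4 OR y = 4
No

The full constraint system is jointly infeasible over the integers. Each constraint and what it forces:

  - x - 3y = 15: is a linear equation tying the variables together
  - y² < 9: restricts y to |y| ≤ 2
  - x² < 9: restricts x to |x| ≤ 2
  - x = 4 OR y = 4: forces a choice: either x = 4 or y = 4

Split on the disjunction (x = 4 OR y = 4):
  • If x = 4: this contradicts x² < 9, which requires |x| ≤ 2.
  • If y = 4: this contradicts y² < 9, which requires |y| ≤ 2.
Both branches are infeasible, so the system has no integer solution.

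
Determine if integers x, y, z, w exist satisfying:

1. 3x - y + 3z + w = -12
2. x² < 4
Yes

Take x = 0, y = 0, z = -4, w = 0. Substituting into each constraint:
  (1) 3(0) + 0 + 3(-4) + 0 = -12 ✓
  (2) x² = (0)² = 0, and 0 < 4 ✓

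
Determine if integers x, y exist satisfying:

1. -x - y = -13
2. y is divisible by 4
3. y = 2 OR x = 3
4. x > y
No

The full constraint system is jointly infeasible over the integers. Each constraint and what it forces:

  - -x - y = -13: is a linear equation tying the variables together
  - y is divisible by 4: restricts y to multiples of 4
  - y = 2 OR x = 3: forces a choice: either y = 2 or x = 3
  - x > y: bounds one variable relative to another variable

Split on the disjunction (y = 2 OR x = 3):
  • If y = 2: this contradicts the divisibility constraint — 2 is not a multiple of 4.
  • If x = 3: with x = 3, writing y = 4y', every remaining term of the linear equation is divisible by 4, so the left side is ≡ 0 (mod 4); but the right side -10 ≡ 2 (mod 4). No integers can satisfy it.
Both branches are infeasible, so the system has no integer solution.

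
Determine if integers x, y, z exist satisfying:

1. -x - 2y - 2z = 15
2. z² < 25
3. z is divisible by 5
Yes

Take x = 1, y = -8, z = 0. Substituting into each constraint:
  (1) (-1) - 2(-8) - 2(0) = 15 ✓
  (2) z² = (0)² = 0, and 0 < 25 ✓
  (3) 0 = 5 × 0, remainder 0 ✓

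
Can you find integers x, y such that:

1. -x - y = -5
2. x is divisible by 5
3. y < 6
Yes

Take x = 0, y = 5. Substituting into each constraint:
  (1) 0 + (-5) = -5 ✓
  (2) 0 = 5 × 0, remainder 0 ✓
  (3) 5 < 6 ✓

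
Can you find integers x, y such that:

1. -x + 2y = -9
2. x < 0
Yes

Take x = -1, y = -5. Substituting into each constraint:
  (1) 1 + 2(-5) = -9 ✓
  (2) -1 < 0 ✓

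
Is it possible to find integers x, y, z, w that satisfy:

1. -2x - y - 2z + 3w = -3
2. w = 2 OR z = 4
Yes

Take x = 0, y = -1, z = 5, w = 2. Substituting into each constraint:
  (1) -2(0) + 1 - 2(5) + 3(2) = -3 ✓
  (2) w = 2, target 2 ✓ (first branch holds)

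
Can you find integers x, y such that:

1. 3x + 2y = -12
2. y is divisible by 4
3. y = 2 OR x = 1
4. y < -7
No

A contradictory subset is {3x + 2y = -12, y = 2 OR x = 1, y < -7}. No integer assignment can satisfy these jointly:

  - 3x + 2y = -12: is a linear equation tying the variables together
  - y = 2 OR x = 1: forces a choice: either y = 2 or x = 1
  - y < -7: bounds one variable relative to a constant

Split on the disjunction (y = 2 OR x = 1):
  • If y = 2: this contradicts the bound y ≤ -8.
  • If x = 1: with x = 1, every remaining term of the linear equation is divisible by 2, so the left side is ≡ 0 (mod 2); but the right side -15 ≡ 1 (mod 2). No integers can satisfy it.
Both branches are infeasible, so the system has no integer solution.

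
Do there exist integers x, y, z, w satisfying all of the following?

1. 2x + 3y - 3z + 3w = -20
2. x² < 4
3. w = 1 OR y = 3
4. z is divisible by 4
Yes

Take x = -1, y = -7, z = 0, w = 1. Substituting into each constraint:
  (1) 2(-1) + 3(-7) - 3(0) + 3(1) = -20 ✓
  (2) x² = (-1)² = 1, and 1 < 4 ✓
  (3) w = 1, target 1 ✓ (first branch holds)
  (4) 0 = 4 × 0, remainder 0 ✓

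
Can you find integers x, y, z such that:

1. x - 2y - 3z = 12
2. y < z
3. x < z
Yes

Take x = -2, y = -7, z = 0. Substituting into each constraint:
  (1) (-2) - 2(-7) - 3(0) = 12 ✓
  (2) -7 < 0 ✓
  (3) -2 < 0 ✓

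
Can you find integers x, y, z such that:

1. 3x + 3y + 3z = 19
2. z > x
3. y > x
No

Even the single constraint (3x + 3y + 3z = 19) is infeasible over the integers.

  - 3x + 3y + 3z = 19: every term on the left is divisible by 3, so the LHS ≡ 0 (mod 3), but the RHS 19 is not — no integer solution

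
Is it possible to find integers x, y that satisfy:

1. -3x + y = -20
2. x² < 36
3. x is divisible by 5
Yes

Take x = 0, y = -20. Substituting into each constraint:
  (1) -3(0) + (-20) = -20 ✓
  (2) x² = (0)² = 0, and 0 < 36 ✓
  (3) 0 = 5 × 0, remainder 0 ✓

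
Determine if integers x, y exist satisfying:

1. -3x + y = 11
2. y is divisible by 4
Yes

Take x = 3, y = 20. Substituting into each constraint:
  (1) -3(3) + 20 = 11 ✓
  (2) 20 = 4 × 5, remainder 0 ✓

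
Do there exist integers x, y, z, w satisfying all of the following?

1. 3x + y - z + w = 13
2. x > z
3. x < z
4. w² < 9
No

A contradictory subset is {x > z, x < z}. No integer assignment can satisfy these jointly:

  - x > z: bounds one variable relative to another variable
  - x < z: bounds one variable relative to another variable

Direct contradiction: x > z and z > x cannot both hold.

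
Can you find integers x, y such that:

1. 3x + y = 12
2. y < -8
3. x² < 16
No

The full constraint system is jointly infeasible over the integers. Each constraint and what it forces:

  - 3x + y = 12: is a linear equation tying the variables together
  - y < -8: bounds one variable relative to a constant
  - x² < 16: restricts x to |x| ≤ 3

Range argument: with x ∈ [-3, 3], y ∈ [−∞, -9], the left side of the equation is at most 0, but the right side is 12 > 0. No integer solution exists.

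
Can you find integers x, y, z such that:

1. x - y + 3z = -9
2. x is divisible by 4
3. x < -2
Yes

Take x = -4, y = 2, z = -1. Substituting into each constraint:
  (1) (-4) + (-2) + 3(-1) = -9 ✓
  (2) -4 = 4 × -1, remainder 0 ✓
  (3) -4 < -2 ✓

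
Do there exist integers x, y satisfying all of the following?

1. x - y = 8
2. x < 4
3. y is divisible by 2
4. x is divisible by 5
Yes

Take x = 0, y = -8. Substituting into each constraint:
  (1) 0 + 8 = 8 ✓
  (2) 0 < 4 ✓
  (3) -8 = 2 × -4, remainder 0 ✓
  (4) 0 = 5 × 0, remainder 0 ✓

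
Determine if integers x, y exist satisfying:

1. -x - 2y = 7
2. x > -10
Yes

Take x = 1, y = -4. Substituting into each constraint:
  (1) (-1) - 2(-4) = 7 ✓
  (2) 1 > -10 ✓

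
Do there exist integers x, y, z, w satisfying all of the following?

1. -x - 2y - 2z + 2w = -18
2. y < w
Yes

Take x = 0, y = -1, z = 10, w = 0. Substituting into each constraint:
  (1) 0 - 2(-1) - 2(10) + 2(0) = -18 ✓
  (2) -1 < 0 ✓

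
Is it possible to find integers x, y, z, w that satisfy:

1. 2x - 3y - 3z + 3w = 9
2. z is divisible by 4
Yes

Take x = 0, y = -3, z = 0, w = 0. Substituting into each constraint:
  (1) 2(0) - 3(-3) - 3(0) + 3(0) = 9 ✓
  (2) 0 = 4 × 0, remainder 0 ✓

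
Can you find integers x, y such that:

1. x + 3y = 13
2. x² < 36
Yes

Take x = 1, y = 4. Substituting into each constraint:
  (1) 1 + 3(4) = 13 ✓
  (2) x² = (1)² = 1, and 1 < 36 ✓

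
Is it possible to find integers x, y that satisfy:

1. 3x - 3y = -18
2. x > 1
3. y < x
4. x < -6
No

A contradictory subset is {x > 1, x < -6}. No integer assignment can satisfy these jointly:

  - x > 1: bounds one variable relative to a constant
  - x < -6: bounds one variable relative to a constant

Direct contradiction: the bounds on x require x ≥ 2 and x ≤ -7 simultaneously, which is empty.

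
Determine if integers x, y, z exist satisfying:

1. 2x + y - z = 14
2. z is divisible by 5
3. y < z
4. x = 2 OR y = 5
Yes

Take x = 12, y = 5, z = 15. Substituting into each constraint:
  (1) 2(12) + 5 + (-15) = 14 ✓
  (2) 15 = 5 × 3, remainder 0 ✓
  (3) 5 < 15 ✓
  (4) y = 5, target 5 ✓ (second branch holds)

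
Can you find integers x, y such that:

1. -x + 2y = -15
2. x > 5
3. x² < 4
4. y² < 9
No

A contradictory subset is {x > 5, x² < 4}. No integer assignment can satisfy these jointly:

  - x > 5: bounds one variable relative to a constant
  - x² < 4: restricts x to |x| ≤ 1

Direct contradiction: the bounds on x require x ≥ 6 and x ≤ 1 simultaneously, which is empty.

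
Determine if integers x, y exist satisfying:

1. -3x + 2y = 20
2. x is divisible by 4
Yes

Take x = 0, y = 10. Substituting into each constraint:
  (1) -3(0) + 2(10) = 20 ✓
  (2) 0 = 4 × 0, remainder 0 ✓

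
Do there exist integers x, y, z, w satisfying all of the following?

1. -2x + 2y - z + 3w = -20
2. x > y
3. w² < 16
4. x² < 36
Yes

Take x = 0, y = -10, z = 0, w = 0. Substituting into each constraint:
  (1) -2(0) + 2(-10) + 0 + 3(0) = -20 ✓
  (2) 0 > -10 ✓
  (3) w² = (0)² = 0, and 0 < 16 ✓
  (4) x² = (0)² = 0, and 0 < 36 ✓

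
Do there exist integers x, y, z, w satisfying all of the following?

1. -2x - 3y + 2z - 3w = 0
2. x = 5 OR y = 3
Yes

Take x = 5, y = -2, z = 2, w = 0. Substituting into each constraint:
  (1) -2(5) - 3(-2) + 2(2) - 3(0) = 0 ✓
  (2) x = 5, target 5 ✓ (first branch holds)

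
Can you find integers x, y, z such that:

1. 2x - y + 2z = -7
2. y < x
Yes

Take x = 0, y = -1, z = -4. Substituting into each constraint:
  (1) 2(0) + 1 + 2(-4) = -7 ✓
  (2) -1 < 0 ✓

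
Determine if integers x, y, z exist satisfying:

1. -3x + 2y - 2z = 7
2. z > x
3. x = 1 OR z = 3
Yes

Take x = 1, y = 9, z = 4. Substituting into each constraint:
  (1) -3(1) + 2(9) - 2(4) = 7 ✓
  (2) 4 > 1 ✓
  (3) x = 1, target 1 ✓ (first branch holds)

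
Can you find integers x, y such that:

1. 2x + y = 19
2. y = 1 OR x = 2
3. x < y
Yes

Take x = 2, y = 15. Substituting into each constraint:
  (1) 2(2) + 15 = 19 ✓
  (2) x = 2, target 2 ✓ (second branch holds)
  (3) 2 < 15 ✓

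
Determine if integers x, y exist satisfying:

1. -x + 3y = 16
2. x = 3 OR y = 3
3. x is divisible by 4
No

The full constraint system is jointly infeasible over the integers. Each constraint and what it forces:

  - -x + 3y = 16: is a linear equation tying the variables together
  - x = 3 OR y = 3: forces a choice: either x = 3 or y = 3
  - x is divisible by 4: restricts x to multiples of 4

Split on the disjunction (x = 3 OR y = 3):
  • If x = 3: this contradicts the divisibility constraint — 3 is not a multiple of 4.
  • If y = 3: with y = 3, writing x = 4x', every remaining term of the linear equation is divisible by 4, so the left side is ≡ 0 (mod 4); but the right side 7 ≡ 3 (mod 4). No integers can satisfy it.
Both branches are infeasible, so the system has no integer solution.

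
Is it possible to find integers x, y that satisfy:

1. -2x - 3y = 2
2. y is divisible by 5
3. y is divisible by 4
Yes

Take x = -1, y = 0. Substituting into each constraint:
  (1) -2(-1) - 3(0) = 2 ✓
  (2) 0 = 5 × 0, remainder 0 ✓
  (3) 0 = 4 × 0, remainder 0 ✓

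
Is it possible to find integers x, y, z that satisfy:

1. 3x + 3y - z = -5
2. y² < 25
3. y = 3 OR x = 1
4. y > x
Yes

Take x = 2, y = 3, z = 20. Substituting into each constraint:
  (1) 3(2) + 3(3) + (-20) = -5 ✓
  (2) y² = (3)² = 9, and 9 < 25 ✓
  (3) y = 3, target 3 ✓ (first branch holds)
  (4) 3 > 2 ✓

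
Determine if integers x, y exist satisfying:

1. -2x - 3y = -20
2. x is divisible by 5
Yes

Take x = -5, y = 10. Substituting into each constraint:
  (1) -2(-5) - 3(10) = -20 ✓
  (2) -5 = 5 × -1, remainder 0 ✓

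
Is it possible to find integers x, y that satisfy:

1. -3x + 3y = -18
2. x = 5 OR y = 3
Yes

Take x = 9, y = 3. Substituting into each constraint:
  (1) -3(9) + 3(3) = -18 ✓
  (2) y = 3, target 3 ✓ (second branch holds)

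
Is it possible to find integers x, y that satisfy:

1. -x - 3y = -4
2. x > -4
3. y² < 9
Yes

Take x = 4, y = 0. Substituting into each constraint:
  (1) (-4) - 3(0) = -4 ✓
  (2) 4 > -4 ✓
  (3) y² = (0)² = 0, and 0 < 9 ✓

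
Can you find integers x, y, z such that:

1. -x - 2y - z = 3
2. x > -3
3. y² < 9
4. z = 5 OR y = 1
Yes

Take x = -2, y = 1, z = -3. Substituting into each constraint:
  (1) 2 - 2(1) + 3 = 3 ✓
  (2) -2 > -3 ✓
  (3) y² = (1)² = 1, and 1 < 9 ✓
  (4) y = 1, target 1 ✓ (second branch holds)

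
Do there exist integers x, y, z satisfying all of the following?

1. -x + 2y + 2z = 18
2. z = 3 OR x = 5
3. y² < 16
Yes

Take x = -14, y = -1, z = 3. Substituting into each constraint:
  (1) 14 + 2(-1) + 2(3) = 18 ✓
  (2) z = 3, target 3 ✓ (first branch holds)
  (3) y² = (-1)² = 1, and 1 < 16 ✓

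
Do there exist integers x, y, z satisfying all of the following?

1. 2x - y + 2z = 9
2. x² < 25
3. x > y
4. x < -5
No

A contradictory subset is {x² < 25, x < -5}. No integer assignment can satisfy these jointly:

  - x² < 25: restricts x to |x| ≤ 4
  - x < -5: bounds one variable relative to a constant

Direct contradiction: the bounds on x require x ≥ -4 and x ≤ -6 simultaneously, which is empty.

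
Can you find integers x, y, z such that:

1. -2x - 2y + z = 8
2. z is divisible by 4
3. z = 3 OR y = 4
Yes

Take x = -8, y = 4, z = 0. Substituting into each constraint:
  (1) -2(-8) - 2(4) + 0 = 8 ✓
  (2) 0 = 4 × 0, remainder 0 ✓
  (3) y = 4, target 4 ✓ (second branch holds)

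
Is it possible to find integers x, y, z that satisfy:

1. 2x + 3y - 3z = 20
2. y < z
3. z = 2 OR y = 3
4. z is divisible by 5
Yes

Take x = 13, y = 3, z = 5. Substituting into each constraint:
  (1) 2(13) + 3(3) - 3(5) = 20 ✓
  (2) 3 < 5 ✓
  (3) y = 3, target 3 ✓ (second branch holds)
  (4) 5 = 5 × 1, remainder 0 ✓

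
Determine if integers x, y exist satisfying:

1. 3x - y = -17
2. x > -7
Yes

Take x = -5, y = 2. Substituting into each constraint:
  (1) 3(-5) + (-2) = -17 ✓
  (2) -5 > -7 ✓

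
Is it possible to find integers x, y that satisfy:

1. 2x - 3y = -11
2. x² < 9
Yes

Take x = 2, y = 5. Substituting into each constraint:
  (1) 2(2) - 3(5) = -11 ✓
  (2) x² = (2)² = 4, and 4 < 9 ✓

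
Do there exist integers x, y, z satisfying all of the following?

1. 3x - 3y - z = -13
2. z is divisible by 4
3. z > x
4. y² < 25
Yes

Take x = -2, y = 1, z = 4. Substituting into each constraint:
  (1) 3(-2) - 3(1) + (-4) = -13 ✓
  (2) 4 = 4 × 1, remainder 0 ✓
  (3) 4 > -2 ✓
  (4) y² = (1)² = 1, and 1 < 25 ✓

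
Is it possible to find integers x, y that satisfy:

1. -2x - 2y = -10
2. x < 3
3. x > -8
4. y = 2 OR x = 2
Yes

Take x = 2, y = 3. Substituting into each constraint:
  (1) -2(2) - 2(3) = -10 ✓
  (2) 2 < 3 ✓
  (3) 2 > -8 ✓
  (4) x = 2, target 2 ✓ (second branch holds)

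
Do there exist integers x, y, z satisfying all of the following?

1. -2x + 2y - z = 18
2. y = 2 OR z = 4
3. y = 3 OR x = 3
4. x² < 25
Yes

Take x = 3, y = 2, z = -20. Substituting into each constraint:
  (1) -2(3) + 2(2) + 20 = 18 ✓
  (2) y = 2, target 2 ✓ (first branch holds)
  (3) x = 3, target 3 ✓ (second branch holds)
  (4) x² = (3)² = 9, and 9 < 25 ✓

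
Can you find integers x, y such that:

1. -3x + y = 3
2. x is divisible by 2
Yes

Take x = 0, y = 3. Substituting into each constraint:
  (1) -3(0) + 3 = 3 ✓
  (2) 0 = 2 × 0, remainder 0 ✓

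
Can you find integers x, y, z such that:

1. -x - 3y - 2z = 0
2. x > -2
Yes

Take x = 0, y = 0, z = 0. Substituting into each constraint:
  (1) 0 - 3(0) - 2(0) = 0 ✓
  (2) 0 > -2 ✓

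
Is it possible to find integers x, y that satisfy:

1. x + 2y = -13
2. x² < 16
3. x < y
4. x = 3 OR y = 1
No

The full constraint system is jointly infeasible over the integers. Each constraint and what it forces:

  - x + 2y = -13: is a linear equation tying the variables together
  - x² < 16: restricts x to |x| ≤ 3
  - x < y: bounds one variable relative to another variable
  - x = 3 OR y = 1: forces a choice: either x = 3 or y = 1

Split on the disjunction (x = 3 OR y = 1):
  • If x = 3: the equation forces y = -8, giving (x, y) = (3, -8), which violates y > x.
  • If y = 1: the equation forces x = -15, but x² < 16 requires |x| ≤ 3.
Both branches are infeasible, so the system has no integer solution.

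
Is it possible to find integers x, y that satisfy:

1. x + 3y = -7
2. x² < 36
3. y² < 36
Yes

Take x = -1, y = -2. Substituting into each constraint:
  (1) (-1) + 3(-2) = -7 ✓
  (2) x² = (-1)² = 1, and 1 < 36 ✓
  (3) y² = (-2)² = 4, and 4 < 36 ✓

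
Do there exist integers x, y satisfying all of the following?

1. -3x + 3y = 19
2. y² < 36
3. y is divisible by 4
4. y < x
No

Even the single constraint (-3x + 3y = 19) is infeasible over the integers.

  - -3x + 3y = 19: every term on the left is divisible by 3, so the LHS ≡ 0 (mod 3), but the RHS 19 is not — no integer solution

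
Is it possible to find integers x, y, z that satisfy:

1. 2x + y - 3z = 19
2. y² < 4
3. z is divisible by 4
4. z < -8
Yes

Take x = -9, y = 1, z = -12. Substituting into each constraint:
  (1) 2(-9) + 1 - 3(-12) = 19 ✓
  (2) y² = (1)² = 1, and 1 < 4 ✓
  (3) -12 = 4 × -3, remainder 0 ✓
  (4) -12 < -8 ✓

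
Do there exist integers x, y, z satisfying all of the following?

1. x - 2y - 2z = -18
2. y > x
Yes

Take x = 0, y = 1, z = 8. Substituting into each constraint:
  (1) 0 - 2(1) - 2(8) = -18 ✓
  (2) 1 > 0 ✓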